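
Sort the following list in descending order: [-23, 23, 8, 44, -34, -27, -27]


Original list: [-23, 23, 8, 44, -34, -27, -27]
Repeatedly take the largest remaining element:
  Remaining [-23, 23, 8, 44, -34, -27, -27] -> largest is 44
  Remaining [-23, 23, 8, -34, -27, -27] -> largest is 23
  Remaining [-23, 8, -34, -27, -27] -> largest is 8
  Remaining [-23, -34, -27, -27] -> largest is -23
  Remaining [-34, -27, -27] -> largest is -27
  Remaining [-34, -27] -> largest is -27
  Remaining [-34] -> largest is -34
Collecting the picks in order gives the descending list.
Final answer: [44, 23, 8, -23, -27, -27, -34]


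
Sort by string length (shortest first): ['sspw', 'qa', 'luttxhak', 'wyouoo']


Compute lengths:
  'sspw' has length 4
  'qa' has length 2
  'luttxhak' has length 8
  'wyouoo' has length 6
Lengths in increasing order: 2 < 4 < 6 < 8
Listing the words in that order gives the answer.
Final answer: ['qa', 'sspw', 'wyouoo', 'luttxhak']


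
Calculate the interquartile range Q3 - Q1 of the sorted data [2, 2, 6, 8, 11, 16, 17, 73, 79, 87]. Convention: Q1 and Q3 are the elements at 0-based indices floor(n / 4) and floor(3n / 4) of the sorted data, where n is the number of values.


The data has n = 10 elements.
Q1 index = floor(10 / 4) = floor(2.5) = 2; Q3 index = floor(3 * 10 / 4) = floor(7.5) = 7
Q1 = element at index 2 = 6
Q3 = element at index 7 = 73
IQR = 73 - 6 = 67
Final answer: 67


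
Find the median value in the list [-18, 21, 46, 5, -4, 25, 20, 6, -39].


First, sort the list: [-39, -18, -4, 5, 6, 20, 21, 25, 46]
The list has 9 elements (odd count).
The middle index is 4 (0-based), and the element there is 6.
Final answer: 6


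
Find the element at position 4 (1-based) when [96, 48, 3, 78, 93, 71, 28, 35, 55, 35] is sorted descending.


Sort descending: [96, 93, 78, 71, 55, 48, 35, 35, 28, 3]
The 4th element (1-indexed) is at index 3.
Value = 71
Final answer: 71


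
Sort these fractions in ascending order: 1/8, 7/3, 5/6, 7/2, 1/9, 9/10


Convert to decimal for comparison:
  1/8 = 0.125
  7/3 = 2.3333
  5/6 = 0.8333
  7/2 = 3.5
  1/9 = 0.1111
  9/10 = 0.9
Decimals in increasing order: 0.1111 < 0.125 < 0.8333 < 0.9 < 2.3333 < 3.5
Writing each back as its fraction gives the sorted order.
Final answer: 1/9, 1/8, 5/6, 9/10, 7/3, 7/2


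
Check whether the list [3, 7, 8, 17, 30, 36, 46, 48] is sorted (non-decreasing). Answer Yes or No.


Check consecutive pairs:
  3 <= 7? True
  7 <= 8? True
  8 <= 17? True
  17 <= 30? True
  30 <= 36? True
  36 <= 46? True
  46 <= 48? True
Every consecutive pair is in order, so the list is non-decreasing.
Final answer: Yes


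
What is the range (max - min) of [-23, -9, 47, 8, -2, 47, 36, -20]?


Maximum value: 47
Minimum value: -23
Range = 47 - (-23) = 70
Final answer: 70


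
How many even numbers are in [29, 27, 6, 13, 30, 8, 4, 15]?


Check each element:
  29 is odd
  27 is odd
  6 is even
  13 is odd
  30 is even
  8 is even
  4 is even
  15 is odd
Evens: [6, 30, 8, 4]
Count of evens = 4
Final answer: 4


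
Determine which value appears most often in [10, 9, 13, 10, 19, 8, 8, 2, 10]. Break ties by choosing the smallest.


Count the frequency of each value:
  2 appears 1 time(s)
  8 appears 2 time(s)
  9 appears 1 time(s)
  10 appears 3 time(s)
  13 appears 1 time(s)
  19 appears 1 time(s)
Maximum frequency is 3.
Only 10 reaches that frequency, so it is the mode.
Final answer: 10


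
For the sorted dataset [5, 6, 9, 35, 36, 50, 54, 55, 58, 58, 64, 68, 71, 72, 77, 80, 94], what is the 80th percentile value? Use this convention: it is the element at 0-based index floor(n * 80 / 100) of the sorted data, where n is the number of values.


The dataset has n = 17 elements.
Index = floor(17 * 80 / 100) = floor(1360 / 100) = floor(13.6) = 13
Counting from index 0 in the sorted data, the element at index 13 is 72.
Final answer: 72


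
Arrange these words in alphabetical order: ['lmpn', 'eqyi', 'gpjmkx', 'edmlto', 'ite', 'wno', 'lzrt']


Compare strings character by character (the first differing letter decides):
  'edmlto' < 'eqyi' since 'd' < 'q' at position 2
  'eqyi' < 'gpjmkx' since 'e' < 'g' at position 1
  'gpjmkx' < 'ite' since 'g' < 'i' at position 1
  'ite' < 'lmpn' since 'i' < 'l' at position 1
  'lmpn' < 'lzrt' since 'm' < 'z' at position 2
  'lzrt' < 'wno' since 'l' < 'w' at position 1
Chaining these comparisons gives the alphabetical order.
Final answer: ['edmlto', 'eqyi', 'gpjmkx', 'ite', 'lmpn', 'lzrt', 'wno']


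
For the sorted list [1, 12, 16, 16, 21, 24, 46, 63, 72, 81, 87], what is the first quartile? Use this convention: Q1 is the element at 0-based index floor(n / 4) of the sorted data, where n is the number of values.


The list has n = 11 elements.
Q1 index = floor(11 / 4) = floor(2.75) = 2
Counting from index 0 in the sorted data, the element at index 2 is 16.
Final answer: 16


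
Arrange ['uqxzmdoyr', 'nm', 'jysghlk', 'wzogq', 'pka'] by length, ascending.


Compute lengths:
  'uqxzmdoyr' has length 9
  'nm' has length 2
  'jysghlk' has length 7
  'wzogq' has length 5
  'pka' has length 3
Lengths in increasing order: 2 < 3 < 5 < 7 < 9
Listing the words in that order gives the answer.
Final answer: ['nm', 'pka', 'wzogq', 'jysghlk', 'uqxzmdoyr']


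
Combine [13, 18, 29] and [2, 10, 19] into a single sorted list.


List A: [13, 18, 29]
List B: [2, 10, 19]
Repeatedly compare the front elements and take the smaller:
  13 vs 2 -> take 2
  13 vs 10 -> take 10
  13 vs 19 -> take 13
  18 vs 19 -> take 18
  29 vs 19 -> take 19
  B is exhausted; append the rest of A: [29]
Final answer: [2, 10, 13, 18, 19, 29]


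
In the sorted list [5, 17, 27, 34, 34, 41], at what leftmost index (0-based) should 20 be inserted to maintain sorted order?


List is sorted: [5, 17, 27, 34, 34, 41]
We need the leftmost position where 20 can be inserted, i.e. the first index whose element is >= 20 (or the end of the list if none is).
Binary search with low=0, high=6 (0-based indices):
  low=0, high=6, mid=3: a[3]=34 >= 20, so high = 3
  low=0, high=3, mid=1: a[1]=17 < 20, so low = 2
  low=2, high=3, mid=2: a[2]=27 >= 20, so high = 2
Now low = high = 2, so the insertion index is 2.
Final answer: 2


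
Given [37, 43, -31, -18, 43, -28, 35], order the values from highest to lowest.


Original list: [37, 43, -31, -18, 43, -28, 35]
Repeatedly take the largest remaining element:
  Remaining [37, 43, -31, -18, 43, -28, 35] -> largest is 43
  Remaining [37, -31, -18, 43, -28, 35] -> largest is 43
  Remaining [37, -31, -18, -28, 35] -> largest is 37
  Remaining [-31, -18, -28, 35] -> largest is 35
  Remaining [-31, -18, -28] -> largest is -18
  Remaining [-31, -28] -> largest is -28
  Remaining [-31] -> largest is -31
Collecting the picks in order gives the descending list.
Final answer: [43, 43, 37, 35, -18, -28, -31]


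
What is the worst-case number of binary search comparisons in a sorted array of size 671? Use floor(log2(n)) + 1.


Binary search halves the search space each step.
Maximum comparisons = floor(log2(671)) + 1
log2(671) = 9.3902
floor(log2(671)) = 9, so 9 + 1 = 10
Final answer: 10


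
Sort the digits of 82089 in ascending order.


The number 82089 has digits: 8, 2, 0, 8, 9
Sorted: 0, 2, 8, 8, 9
Joining the sorted digits gives the result.
Final answer: 02889


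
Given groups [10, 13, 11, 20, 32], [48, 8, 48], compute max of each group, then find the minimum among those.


Find max of each group:
  Group 1: [10, 13, 11, 20, 32] -> max = 32
  Group 2: [48, 8, 48] -> max = 48
Maxes: [32, 48]
Minimum of maxes = 32
Final answer: 32


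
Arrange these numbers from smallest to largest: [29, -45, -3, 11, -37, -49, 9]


Original list: [29, -45, -3, 11, -37, -49, 9]
Repeatedly take the smallest remaining element:
  Remaining [29, -45, -3, 11, -37, -49, 9] -> smallest is -49
  Remaining [29, -45, -3, 11, -37, 9] -> smallest is -45
  Remaining [29, -3, 11, -37, 9] -> smallest is -37
  Remaining [29, -3, 11, 9] -> smallest is -3
  Remaining [29, 11, 9] -> smallest is 9
  Remaining [29, 11] -> smallest is 11
  Remaining [29] -> smallest is 29
Collecting the picks in order gives the sorted list.
Final answer: [-49, -45, -37, -3, 9, 11, 29]


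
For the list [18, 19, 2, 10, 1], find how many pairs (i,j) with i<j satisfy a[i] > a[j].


For each element, count the later elements that are smaller than it:
  18 (index 0): smaller elements after it = [2, 10, 1] -> 3
  19 (index 1): smaller elements after it = [2, 10, 1] -> 3
  2 (index 2): smaller elements after it = [1] -> 1
  10 (index 3): smaller elements after it = [1] -> 1
Total inversions = 3 + 3 + 1 + 1 = 8
Final answer: 8


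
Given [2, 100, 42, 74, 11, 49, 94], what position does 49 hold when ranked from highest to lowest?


Sort descending: [100, 94, 74, 49, 42, 11, 2]
Find 49 in the sorted list.
49 is at position 4.
Final answer: 4


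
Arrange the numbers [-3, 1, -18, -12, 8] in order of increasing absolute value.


Compute absolute values:
  |-3| = 3
  |1| = 1
  |-18| = 18
  |-12| = 12
  |8| = 8
Absolute values in increasing order: 1 < 3 < 8 < 12 < 18
Listing the original numbers in that order gives the answer.
Final answer: [1, -3, 8, -12, -18]


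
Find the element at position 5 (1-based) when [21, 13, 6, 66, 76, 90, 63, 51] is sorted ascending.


Sort ascending: [6, 13, 21, 51, 63, 66, 76, 90]
The 5th element (1-indexed) is at index 4.
Value = 63
Final answer: 63


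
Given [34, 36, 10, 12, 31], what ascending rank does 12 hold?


Sort ascending: [10, 12, 31, 34, 36]
Find 12 in the sorted list.
12 is at position 2 (1-indexed).
Final answer: 2


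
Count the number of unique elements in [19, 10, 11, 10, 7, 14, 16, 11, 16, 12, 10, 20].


List all unique values:
Distinct values: [7, 10, 11, 12, 14, 16, 19, 20]
Count = 8
Final answer: 8


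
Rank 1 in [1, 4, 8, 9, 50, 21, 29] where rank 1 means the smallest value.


Sort ascending: [1, 4, 8, 9, 21, 29, 50]
Find 1 in the sorted list.
1 is at position 1 (1-indexed).
Final answer: 1


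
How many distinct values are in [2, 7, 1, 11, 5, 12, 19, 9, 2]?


List all unique values:
Distinct values: [1, 2, 5, 7, 9, 11, 12, 19]
Count = 8
Final answer: 8


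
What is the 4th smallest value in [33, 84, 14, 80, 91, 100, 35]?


Sort ascending: [14, 33, 35, 80, 84, 91, 100]
The 4th element (1-indexed) is at index 3.
Value = 80
Final answer: 80


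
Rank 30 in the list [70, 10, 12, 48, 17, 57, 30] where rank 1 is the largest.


Sort descending: [70, 57, 48, 30, 17, 12, 10]
Find 30 in the sorted list.
30 is at position 4.
Final answer: 4


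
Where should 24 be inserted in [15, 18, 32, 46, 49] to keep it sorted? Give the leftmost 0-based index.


List is sorted: [15, 18, 32, 46, 49]
We need the leftmost position where 24 can be inserted, i.e. the first index whose element is >= 24 (or the end of the list if none is).
Binary search with low=0, high=5 (0-based indices):
  low=0, high=5, mid=2: a[2]=32 >= 24, so high = 2
  low=0, high=2, mid=1: a[1]=18 < 24, so low = 2
Now low = high = 2, so the insertion index is 2.
Final answer: 2


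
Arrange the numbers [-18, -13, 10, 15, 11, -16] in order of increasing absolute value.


Compute absolute values:
  |-18| = 18
  |-13| = 13
  |10| = 10
  |15| = 15
  |11| = 11
  |-16| = 16
Absolute values in increasing order: 10 < 11 < 13 < 15 < 16 < 18
Listing the original numbers in that order gives the answer.
Final answer: [10, 11, -13, 15, -16, -18]


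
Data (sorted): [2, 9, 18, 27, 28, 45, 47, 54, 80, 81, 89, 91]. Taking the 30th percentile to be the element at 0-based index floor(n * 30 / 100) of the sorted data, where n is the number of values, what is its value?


The dataset has n = 12 elements.
Index = floor(12 * 30 / 100) = floor(360 / 100) = floor(3.6) = 3
Counting from index 0 in the sorted data, the element at index 3 is 27.
Final answer: 27


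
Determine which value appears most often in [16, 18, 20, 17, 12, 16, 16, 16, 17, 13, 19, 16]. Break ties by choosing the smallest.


Count the frequency of each value:
  12 appears 1 time(s)
  13 appears 1 time(s)
  16 appears 5 time(s)
  17 appears 2 time(s)
  18 appears 1 time(s)
  19 appears 1 time(s)
  20 appears 1 time(s)
Maximum frequency is 5.
Only 16 reaches that frequency, so it is the mode.
Final answer: 16


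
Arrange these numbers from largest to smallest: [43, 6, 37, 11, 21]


Original list: [43, 6, 37, 11, 21]
Repeatedly take the largest remaining element:
  Remaining [43, 6, 37, 11, 21] -> largest is 43
  Remaining [6, 37, 11, 21] -> largest is 37
  Remaining [6, 11, 21] -> largest is 21
  Remaining [6, 11] -> largest is 11
  Remaining [6] -> largest is 6
Collecting the picks in order gives the descending list.
Final answer: [43, 37, 21, 11, 6]


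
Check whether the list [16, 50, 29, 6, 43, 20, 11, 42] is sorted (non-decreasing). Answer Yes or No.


Check consecutive pairs:
  16 <= 50? True
  50 <= 29? False
  29 <= 6? False
  6 <= 43? True
  43 <= 20? False
  20 <= 11? False
  11 <= 42? True
4 consecutive pair(s) are out of order, so the list is not sorted.
Final answer: No


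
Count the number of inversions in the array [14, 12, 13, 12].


For each element, count the later elements that are smaller than it:
  14 (index 0): smaller elements after it = [12, 13, 12] -> 3
  12 (index 1): smaller elements after it = [] -> 0
  13 (index 2): smaller elements after it = [12] -> 1
Total inversions = 3 + 0 + 1 = 4
Final answer: 4


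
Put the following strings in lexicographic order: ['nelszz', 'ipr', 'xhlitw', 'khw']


Compare strings character by character (the first differing letter decides):
  'ipr' < 'khw' since 'i' < 'k' at position 1
  'khw' < 'nelszz' since 'k' < 'n' at position 1
  'nelszz' < 'xhlitw' since 'n' < 'x' at position 1
Chaining these comparisons gives the alphabetical order.
Final answer: ['ipr', 'khw', 'nelszz', 'xhlitw']


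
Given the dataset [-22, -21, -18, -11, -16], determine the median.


First, sort the list: [-22, -21, -18, -16, -11]
The list has 5 elements (odd count).
The middle index is 2 (0-based), and the element there is -18.
Final answer: -18


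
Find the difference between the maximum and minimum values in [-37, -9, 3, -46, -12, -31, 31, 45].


Maximum value: 45
Minimum value: -46
Range = 45 - (-46) = 91
Final answer: 91


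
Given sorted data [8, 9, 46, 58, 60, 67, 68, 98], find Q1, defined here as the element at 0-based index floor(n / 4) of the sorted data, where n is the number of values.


The list has n = 8 elements.
Q1 index = floor(8 / 4) = floor(2) = 2
Counting from index 0 in the sorted data, the element at index 2 is 46.
Final answer: 46


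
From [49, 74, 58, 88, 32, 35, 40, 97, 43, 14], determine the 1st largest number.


Sort descending: [97, 88, 74, 58, 49, 43, 40, 35, 32, 14]
The 1st element (1-indexed) is at index 0.
Value = 97
Final answer: 97


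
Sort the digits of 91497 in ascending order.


The number 91497 has digits: 9, 1, 4, 9, 7
Sorted: 1, 4, 7, 9, 9
Joining the sorted digits gives the result.
Final answer: 14799


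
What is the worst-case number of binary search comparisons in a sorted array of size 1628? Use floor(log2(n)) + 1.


Binary search halves the search space each step.
Maximum comparisons = floor(log2(1628)) + 1
log2(1628) = 10.6689
floor(log2(1628)) = 10, so 10 + 1 = 11
Final answer: 11


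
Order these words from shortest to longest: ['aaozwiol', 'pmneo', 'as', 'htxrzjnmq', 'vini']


Compute lengths:
  'aaozwiol' has length 8
  'pmneo' has length 5
  'as' has length 2
  'htxrzjnmq' has length 9
  'vini' has length 4
Lengths in increasing order: 2 < 4 < 5 < 8 < 9
Listing the words in that order gives the answer.
Final answer: ['as', 'vini', 'pmneo', 'aaozwiol', 'htxrzjnmq']


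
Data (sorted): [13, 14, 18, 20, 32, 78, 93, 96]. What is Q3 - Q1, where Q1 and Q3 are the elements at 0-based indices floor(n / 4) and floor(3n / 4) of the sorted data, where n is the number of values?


The data has n = 8 elements.
Q1 index = floor(8 / 4) = floor(2) = 2; Q3 index = floor(3 * 8 / 4) = floor(6) = 6
Q1 = element at index 2 = 18
Q3 = element at index 6 = 93
IQR = 93 - 18 = 75
Final answer: 75


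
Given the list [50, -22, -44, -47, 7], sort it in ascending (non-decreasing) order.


Original list: [50, -22, -44, -47, 7]
Repeatedly take the smallest remaining element:
  Remaining [50, -22, -44, -47, 7] -> smallest is -47
  Remaining [50, -22, -44, 7] -> smallest is -44
  Remaining [50, -22, 7] -> smallest is -22
  Remaining [50, 7] -> smallest is 7
  Remaining [50] -> smallest is 50
Collecting the picks in order gives the sorted list.
Final answer: [-47, -44, -22, 7, 50]


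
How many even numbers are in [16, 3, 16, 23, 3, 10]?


Check each element:
  16 is even
  3 is odd
  16 is even
  23 is odd
  3 is odd
  10 is even
Evens: [16, 16, 10]
Count of evens = 3
Final answer: 3


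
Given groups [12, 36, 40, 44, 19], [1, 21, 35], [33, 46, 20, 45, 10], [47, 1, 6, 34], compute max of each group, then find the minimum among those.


Find max of each group:
  Group 1: [12, 36, 40, 44, 19] -> max = 44
  Group 2: [1, 21, 35] -> max = 35
  Group 3: [33, 46, 20, 45, 10] -> max = 46
  Group 4: [47, 1, 6, 34] -> max = 47
Maxes: [44, 35, 46, 47]
Minimum of maxes = 35
Final answer: 35


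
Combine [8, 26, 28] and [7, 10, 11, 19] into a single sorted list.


List A: [8, 26, 28]
List B: [7, 10, 11, 19]
Repeatedly compare the front elements and take the smaller:
  8 vs 7 -> take 7
  8 vs 10 -> take 8
  26 vs 10 -> take 10
  26 vs 11 -> take 11
  26 vs 19 -> take 19
  B is exhausted; append the rest of A: [26, 28]
Final answer: [7, 8, 10, 11, 19, 26, 28]


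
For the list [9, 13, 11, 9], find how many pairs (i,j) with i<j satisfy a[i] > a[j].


For each element, count the later elements that are smaller than it:
  9 (index 0): smaller elements after it = [] -> 0
  13 (index 1): smaller elements after it = [11, 9] -> 2
  11 (index 2): smaller elements after it = [9] -> 1
Total inversions = 0 + 2 + 1 = 3
Final answer: 3


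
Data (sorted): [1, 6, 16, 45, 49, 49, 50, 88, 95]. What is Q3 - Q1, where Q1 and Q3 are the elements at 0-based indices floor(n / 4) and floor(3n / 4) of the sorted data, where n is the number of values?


The data has n = 9 elements.
Q1 index = floor(9 / 4) = floor(2.25) = 2; Q3 index = floor(3 * 9 / 4) = floor(6.75) = 6
Q1 = element at index 2 = 16
Q3 = element at index 6 = 50
IQR = 50 - 16 = 34
Final answer: 34


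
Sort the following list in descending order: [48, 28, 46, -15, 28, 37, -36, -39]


Original list: [48, 28, 46, -15, 28, 37, -36, -39]
Repeatedly take the largest remaining element:
  Remaining [48, 28, 46, -15, 28, 37, -36, -39] -> largest is 48
  Remaining [28, 46, -15, 28, 37, -36, -39] -> largest is 46
  Remaining [28, -15, 28, 37, -36, -39] -> largest is 37
  Remaining [28, -15, 28, -36, -39] -> largest is 28
  Remaining [-15, 28, -36, -39] -> largest is 28
  Remaining [-15, -36, -39] -> largest is -15
  Remaining [-36, -39] -> largest is -36
  Remaining [-39] -> largest is -39
Collecting the picks in order gives the descending list.
Final answer: [48, 46, 37, 28, 28, -15, -36, -39]


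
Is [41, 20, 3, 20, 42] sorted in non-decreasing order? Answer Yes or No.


Check consecutive pairs:
  41 <= 20? False
  20 <= 3? False
  3 <= 20? True
  20 <= 42? True
2 consecutive pair(s) are out of order, so the list is not sorted.
Final answer: No


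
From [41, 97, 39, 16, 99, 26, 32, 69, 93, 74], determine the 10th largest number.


Sort descending: [99, 97, 93, 74, 69, 41, 39, 32, 26, 16]
The 10th element (1-indexed) is at index 9.
Value = 16
Final answer: 16


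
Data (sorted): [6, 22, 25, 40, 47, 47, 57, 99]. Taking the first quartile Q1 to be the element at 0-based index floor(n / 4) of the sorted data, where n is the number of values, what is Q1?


The list has n = 8 elements.
Q1 index = floor(8 / 4) = floor(2) = 2
Counting from index 0 in the sorted data, the element at index 2 is 25.
Final answer: 25


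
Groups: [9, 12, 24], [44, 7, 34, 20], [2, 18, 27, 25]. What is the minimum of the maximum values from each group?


Find max of each group:
  Group 1: [9, 12, 24] -> max = 24
  Group 2: [44, 7, 34, 20] -> max = 44
  Group 3: [2, 18, 27, 25] -> max = 27
Maxes: [24, 44, 27]
Minimum of maxes = 24
Final answer: 24


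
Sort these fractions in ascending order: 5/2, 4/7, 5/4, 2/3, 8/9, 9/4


Convert to decimal for comparison:
  5/2 = 2.5
  4/7 = 0.5714
  5/4 = 1.25
  2/3 = 0.6667
  8/9 = 0.8889
  9/4 = 2.25
Decimals in increasing order: 0.5714 < 0.6667 < 0.8889 < 1.25 < 2.25 < 2.5
Writing each back as its fraction gives the sorted order.
Final answer: 4/7, 2/3, 8/9, 5/4, 9/4, 5/2


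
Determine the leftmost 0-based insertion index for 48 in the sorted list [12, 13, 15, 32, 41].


List is sorted: [12, 13, 15, 32, 41]
We need the leftmost position where 48 can be inserted, i.e. the first index whose element is >= 48 (or the end of the list if none is).
Binary search with low=0, high=5 (0-based indices):
  low=0, high=5, mid=2: a[2]=15 < 48, so low = 3
  low=3, high=5, mid=4: a[4]=41 < 48, so low = 5
Now low = high = 5, so the insertion index is 5.
Final answer: 5


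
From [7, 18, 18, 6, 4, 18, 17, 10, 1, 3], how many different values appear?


List all unique values:
Distinct values: [1, 3, 4, 6, 7, 10, 17, 18]
Count = 8
Final answer: 8


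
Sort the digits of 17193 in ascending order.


The number 17193 has digits: 1, 7, 1, 9, 3
Sorted: 1, 1, 3, 7, 9
Joining the sorted digits gives the result.
Final answer: 11379


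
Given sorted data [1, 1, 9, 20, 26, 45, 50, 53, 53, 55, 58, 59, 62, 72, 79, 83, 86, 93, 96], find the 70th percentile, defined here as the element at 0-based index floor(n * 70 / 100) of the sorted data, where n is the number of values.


The dataset has n = 19 elements.
Index = floor(19 * 70 / 100) = floor(1330 / 100) = floor(13.3) = 13
Counting from index 0 in the sorted data, the element at index 13 is 72.
Final answer: 72


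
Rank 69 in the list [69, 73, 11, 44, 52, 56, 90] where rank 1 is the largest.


Sort descending: [90, 73, 69, 56, 52, 44, 11]
Find 69 in the sorted list.
69 is at position 3.
Final answer: 3


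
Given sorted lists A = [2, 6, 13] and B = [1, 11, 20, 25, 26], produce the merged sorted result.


List A: [2, 6, 13]
List B: [1, 11, 20, 25, 26]
Repeatedly compare the front elements and take the smaller:
  2 vs 1 -> take 1
  2 vs 11 -> take 2
  6 vs 11 -> take 6
  13 vs 11 -> take 11
  13 vs 20 -> take 13
  A is exhausted; append the rest of B: [20, 25, 26]
Final answer: [1, 2, 6, 11, 13, 20, 25, 26]


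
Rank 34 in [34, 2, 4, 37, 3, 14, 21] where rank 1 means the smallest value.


Sort ascending: [2, 3, 4, 14, 21, 34, 37]
Find 34 in the sorted list.
34 is at position 6 (1-indexed).
Final answer: 6


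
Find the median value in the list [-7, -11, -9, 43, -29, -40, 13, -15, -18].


First, sort the list: [-40, -29, -18, -15, -11, -9, -7, 13, 43]
The list has 9 elements (odd count).
The middle index is 4 (0-based), and the element there is -11.
Final answer: -11


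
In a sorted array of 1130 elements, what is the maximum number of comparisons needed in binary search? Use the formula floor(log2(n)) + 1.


Binary search halves the search space each step.
Maximum comparisons = floor(log2(1130)) + 1
log2(1130) = 10.1421
floor(log2(1130)) = 10, so 10 + 1 = 11
Final answer: 11


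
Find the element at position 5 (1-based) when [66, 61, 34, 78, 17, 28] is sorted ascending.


Sort ascending: [17, 28, 34, 61, 66, 78]
The 5th element (1-indexed) is at index 4.
Value = 66
Final answer: 66


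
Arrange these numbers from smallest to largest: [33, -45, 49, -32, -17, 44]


Original list: [33, -45, 49, -32, -17, 44]
Repeatedly take the smallest remaining element:
  Remaining [33, -45, 49, -32, -17, 44] -> smallest is -45
  Remaining [33, 49, -32, -17, 44] -> smallest is -32
  Remaining [33, 49, -17, 44] -> smallest is -17
  Remaining [33, 49, 44] -> smallest is 33
  Remaining [49, 44] -> smallest is 44
  Remaining [49] -> smallest is 49
Collecting the picks in order gives the sorted list.
Final answer: [-45, -32, -17, 33, 44, 49]


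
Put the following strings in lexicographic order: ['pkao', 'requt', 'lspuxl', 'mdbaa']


Compare strings character by character (the first differing letter decides):
  'lspuxl' < 'mdbaa' since 'l' < 'm' at position 1
  'mdbaa' < 'pkao' since 'm' < 'p' at position 1
  'pkao' < 'requt' since 'p' < 'r' at position 1
Chaining these comparisons gives the alphabetical order.
Final answer: ['lspuxl', 'mdbaa', 'pkao', 'requt']


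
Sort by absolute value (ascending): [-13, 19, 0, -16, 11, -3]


Compute absolute values:
  |-13| = 13
  |19| = 19
  |0| = 0
  |-16| = 16
  |11| = 11
  |-3| = 3
Absolute values in increasing order: 0 < 3 < 11 < 13 < 16 < 19
Listing the original numbers in that order gives the answer.
Final answer: [0, -3, 11, -13, -16, 19]


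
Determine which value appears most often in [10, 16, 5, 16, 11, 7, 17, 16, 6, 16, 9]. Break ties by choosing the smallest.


Count the frequency of each value:
  5 appears 1 time(s)
  6 appears 1 time(s)
  7 appears 1 time(s)
  9 appears 1 time(s)
  10 appears 1 time(s)
  11 appears 1 time(s)
  16 appears 4 time(s)
  17 appears 1 time(s)
Maximum frequency is 4.
Only 16 reaches that frequency, so it is the mode.
Final answer: 16


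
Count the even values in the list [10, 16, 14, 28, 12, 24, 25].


Check each element:
  10 is even
  16 is even
  14 is even
  28 is even
  12 is even
  24 is even
  25 is odd
Evens: [10, 16, 14, 28, 12, 24]
Count of evens = 6
Final answer: 6


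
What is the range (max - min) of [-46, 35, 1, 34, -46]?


Maximum value: 35
Minimum value: -46
Range = 35 - (-46) = 81
Final answer: 81


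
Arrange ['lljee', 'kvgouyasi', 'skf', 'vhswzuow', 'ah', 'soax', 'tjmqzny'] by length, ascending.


Compute lengths:
  'lljee' has length 5
  'kvgouyasi' has length 9
  'skf' has length 3
  'vhswzuow' has length 8
  'ah' has length 2
  'soax' has length 4
  'tjmqzny' has length 7
Lengths in increasing order: 2 < 3 < 4 < 5 < 7 < 8 < 9
Listing the words in that order gives the answer.
Final answer: ['ah', 'skf', 'soax', 'lljee', 'tjmqzny', 'vhswzuow', 'kvgouyasi']


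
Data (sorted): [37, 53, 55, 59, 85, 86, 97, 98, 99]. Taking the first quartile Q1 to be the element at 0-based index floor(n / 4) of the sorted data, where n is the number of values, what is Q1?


The list has n = 9 elements.
Q1 index = floor(9 / 4) = floor(2.25) = 2
Counting from index 0 in the sorted data, the element at index 2 is 55.
Final answer: 55


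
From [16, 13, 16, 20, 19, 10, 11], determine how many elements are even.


Check each element:
  16 is even
  13 is odd
  16 is even
  20 is even
  19 is odd
  10 is even
  11 is odd
Evens: [16, 16, 20, 10]
Count of evens = 4
Final answer: 4


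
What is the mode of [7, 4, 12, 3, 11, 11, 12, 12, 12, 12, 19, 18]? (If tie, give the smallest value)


Count the frequency of each value:
  3 appears 1 time(s)
  4 appears 1 time(s)
  7 appears 1 time(s)
  11 appears 2 time(s)
  12 appears 5 time(s)
  18 appears 1 time(s)
  19 appears 1 time(s)
Maximum frequency is 5.
Only 12 reaches that frequency, so it is the mode.
Final answer: 12


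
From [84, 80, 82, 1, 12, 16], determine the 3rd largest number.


Sort descending: [84, 82, 80, 16, 12, 1]
The 3rd element (1-indexed) is at index 2.
Value = 80
Final answer: 80


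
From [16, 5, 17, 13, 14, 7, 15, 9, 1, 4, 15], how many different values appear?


List all unique values:
Distinct values: [1, 4, 5, 7, 9, 13, 14, 15, 16, 17]
Count = 10
Final answer: 10


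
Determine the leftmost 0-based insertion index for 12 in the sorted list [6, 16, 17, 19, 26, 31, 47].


List is sorted: [6, 16, 17, 19, 26, 31, 47]
We need the leftmost position where 12 can be inserted, i.e. the first index whose element is >= 12 (or the end of the list if none is).
Binary search with low=0, high=7 (0-based indices):
  low=0, high=7, mid=3: a[3]=19 >= 12, so high = 3
  low=0, high=3, mid=1: a[1]=16 >= 12, so high = 1
  low=0, high=1, mid=0: a[0]=6 < 12, so low = 1
Now low = high = 1, so the insertion index is 1.
Final answer: 1


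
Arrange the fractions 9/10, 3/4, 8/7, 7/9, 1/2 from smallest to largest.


Convert to decimal for comparison:
  9/10 = 0.9
  3/4 = 0.75
  8/7 = 1.1429
  7/9 = 0.7778
  1/2 = 0.5
Decimals in increasing order: 0.5 < 0.75 < 0.7778 < 0.9 < 1.1429
Writing each back as its fraction gives the sorted order.
Final answer: 1/2, 3/4, 7/9, 9/10, 8/7


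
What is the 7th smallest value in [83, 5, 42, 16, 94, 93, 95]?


Sort ascending: [5, 16, 42, 83, 93, 94, 95]
The 7th element (1-indexed) is at index 6.
Value = 95
Final answer: 95


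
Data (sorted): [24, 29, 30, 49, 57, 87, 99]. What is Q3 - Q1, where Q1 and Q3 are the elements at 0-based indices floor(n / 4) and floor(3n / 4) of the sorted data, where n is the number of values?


The data has n = 7 elements.
Q1 index = floor(7 / 4) = floor(1.75) = 1; Q3 index = floor(3 * 7 / 4) = floor(5.25) = 5
Q1 = element at index 1 = 29
Q3 = element at index 5 = 87
IQR = 87 - 29 = 58
Final answer: 58


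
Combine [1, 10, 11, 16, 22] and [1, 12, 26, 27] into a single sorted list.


List A: [1, 10, 11, 16, 22]
List B: [1, 12, 26, 27]
Repeatedly compare the front elements and take the smaller:
  1 vs 1 -> take 1
  10 vs 1 -> take 1
  10 vs 12 -> take 10
  11 vs 12 -> take 11
  16 vs 12 -> take 12
  16 vs 26 -> take 16
  22 vs 26 -> take 22
  A is exhausted; append the rest of B: [26, 27]
Final answer: [1, 1, 10, 11, 12, 16, 22, 26, 27]


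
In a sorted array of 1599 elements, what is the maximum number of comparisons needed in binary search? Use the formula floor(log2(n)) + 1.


Binary search halves the search space each step.
Maximum comparisons = floor(log2(1599)) + 1
log2(1599) = 10.643
floor(log2(1599)) = 10, so 10 + 1 = 11
Final answer: 11


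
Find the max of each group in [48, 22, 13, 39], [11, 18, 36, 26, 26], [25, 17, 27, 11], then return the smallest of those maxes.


Find max of each group:
  Group 1: [48, 22, 13, 39] -> max = 48
  Group 2: [11, 18, 36, 26, 26] -> max = 36
  Group 3: [25, 17, 27, 11] -> max = 27
Maxes: [48, 36, 27]
Minimum of maxes = 27
Final answer: 27


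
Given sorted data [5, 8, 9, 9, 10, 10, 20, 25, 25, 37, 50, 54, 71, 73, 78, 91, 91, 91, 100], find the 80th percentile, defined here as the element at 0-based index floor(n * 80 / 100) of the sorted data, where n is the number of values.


The dataset has n = 19 elements.
Index = floor(19 * 80 / 100) = floor(1520 / 100) = floor(15.2) = 15
Counting from index 0 in the sorted data, the element at index 15 is 91.
Final answer: 91


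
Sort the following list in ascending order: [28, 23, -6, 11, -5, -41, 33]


Original list: [28, 23, -6, 11, -5, -41, 33]
Repeatedly take the smallest remaining element:
  Remaining [28, 23, -6, 11, -5, -41, 33] -> smallest is -41
  Remaining [28, 23, -6, 11, -5, 33] -> smallest is -6
  Remaining [28, 23, 11, -5, 33] -> smallest is -5
  Remaining [28, 23, 11, 33] -> smallest is 11
  Remaining [28, 23, 33] -> smallest is 23
  Remaining [28, 33] -> smallest is 28
  Remaining [33] -> smallest is 33
Collecting the picks in order gives the sorted list.
Final answer: [-41, -6, -5, 11, 23, 28, 33]


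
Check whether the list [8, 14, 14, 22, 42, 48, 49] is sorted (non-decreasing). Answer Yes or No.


Check consecutive pairs:
  8 <= 14? True
  14 <= 14? True
  14 <= 22? True
  22 <= 42? True
  42 <= 48? True
  48 <= 49? True
Every consecutive pair is in order, so the list is non-decreasing.
Final answer: Yes


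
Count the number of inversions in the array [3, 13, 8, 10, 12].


For each element, count the later elements that are smaller than it:
  3 (index 0): smaller elements after it = [] -> 0
  13 (index 1): smaller elements after it = [8, 10, 12] -> 3
  8 (index 2): smaller elements after it = [] -> 0
  10 (index 3): smaller elements after it = [] -> 0
Total inversions = 0 + 3 + 0 + 0 = 3
Final answer: 3


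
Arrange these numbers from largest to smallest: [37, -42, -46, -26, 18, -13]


Original list: [37, -42, -46, -26, 18, -13]
Repeatedly take the largest remaining element:
  Remaining [37, -42, -46, -26, 18, -13] -> largest is 37
  Remaining [-42, -46, -26, 18, -13] -> largest is 18
  Remaining [-42, -46, -26, -13] -> largest is -13
  Remaining [-42, -46, -26] -> largest is -26
  Remaining [-42, -46] -> largest is -42
  Remaining [-46] -> largest is -46
Collecting the picks in order gives the descending list.
Final answer: [37, 18, -13, -26, -42, -46]


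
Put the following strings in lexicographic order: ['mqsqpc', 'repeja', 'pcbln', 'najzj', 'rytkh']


Compare strings character by character (the first differing letter decides):
  'mqsqpc' < 'najzj' since 'm' < 'n' at position 1
  'najzj' < 'pcbln' since 'n' < 'p' at position 1
  'pcbln' < 'repeja' since 'p' < 'r' at position 1
  'repeja' < 'rytkh' since 'e' < 'y' at position 2
Chaining these comparisons gives the alphabetical order.
Final answer: ['mqsqpc', 'najzj', 'pcbln', 'repeja', 'rytkh']


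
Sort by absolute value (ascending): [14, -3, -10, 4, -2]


Compute absolute values:
  |14| = 14
  |-3| = 3
  |-10| = 10
  |4| = 4
  |-2| = 2
Absolute values in increasing order: 2 < 3 < 4 < 10 < 14
Listing the original numbers in that order gives the answer.
Final answer: [-2, -3, 4, -10, 14]


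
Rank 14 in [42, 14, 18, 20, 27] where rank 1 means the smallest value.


Sort ascending: [14, 18, 20, 27, 42]
Find 14 in the sorted list.
14 is at position 1 (1-indexed).
Final answer: 1


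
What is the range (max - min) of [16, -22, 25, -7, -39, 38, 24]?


Maximum value: 38
Minimum value: -39
Range = 38 - (-39) = 77
Final answer: 77


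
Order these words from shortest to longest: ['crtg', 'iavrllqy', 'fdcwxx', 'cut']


Compute lengths:
  'crtg' has length 4
  'iavrllqy' has length 8
  'fdcwxx' has length 6
  'cut' has length 3
Lengths in increasing order: 3 < 4 < 6 < 8
Listing the words in that order gives the answer.
Final answer: ['cut', 'crtg', 'fdcwxx', 'iavrllqy']


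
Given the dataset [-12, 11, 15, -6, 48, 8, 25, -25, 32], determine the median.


First, sort the list: [-25, -12, -6, 8, 11, 15, 25, 32, 48]
The list has 9 elements (odd count).
The middle index is 4 (0-based), and the element there is 11.
Final answer: 11


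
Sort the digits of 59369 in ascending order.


The number 59369 has digits: 5, 9, 3, 6, 9
Sorted: 3, 5, 6, 9, 9
Joining the sorted digits gives the result.
Final answer: 35699


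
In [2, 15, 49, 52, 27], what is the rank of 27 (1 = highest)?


Sort descending: [52, 49, 27, 15, 2]
Find 27 in the sorted list.
27 is at position 3.
Final answer: 3


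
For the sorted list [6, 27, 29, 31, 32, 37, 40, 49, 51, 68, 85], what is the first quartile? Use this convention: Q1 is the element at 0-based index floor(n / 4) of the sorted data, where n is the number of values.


The list has n = 11 elements.
Q1 index = floor(11 / 4) = floor(2.75) = 2
Counting from index 0 in the sorted data, the element at index 2 is 29.
Final answer: 29


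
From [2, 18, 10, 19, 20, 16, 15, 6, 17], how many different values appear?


List all unique values:
Distinct values: [2, 6, 10, 15, 16, 17, 18, 19, 20]
Count = 9
Final answer: 9


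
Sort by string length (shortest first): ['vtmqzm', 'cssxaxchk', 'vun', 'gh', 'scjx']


Compute lengths:
  'vtmqzm' has length 6
  'cssxaxchk' has length 9
  'vun' has length 3
  'gh' has length 2
  'scjx' has length 4
Lengths in increasing order: 2 < 3 < 4 < 6 < 9
Listing the words in that order gives the answer.
Final answer: ['gh', 'vun', 'scjx', 'vtmqzm', 'cssxaxchk']


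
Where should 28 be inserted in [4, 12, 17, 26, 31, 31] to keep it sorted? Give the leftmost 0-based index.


List is sorted: [4, 12, 17, 26, 31, 31]
We need the leftmost position where 28 can be inserted, i.e. the first index whose element is >= 28 (or the end of the list if none is).
Binary search with low=0, high=6 (0-based indices):
  low=0, high=6, mid=3: a[3]=26 < 28, so low = 4
  low=4, high=6, mid=5: a[5]=31 >= 28, so high = 5
  low=4, high=5, mid=4: a[4]=31 >= 28, so high = 4
Now low = high = 4, so the insertion index is 4.
Final answer: 4


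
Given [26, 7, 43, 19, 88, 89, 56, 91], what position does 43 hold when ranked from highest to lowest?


Sort descending: [91, 89, 88, 56, 43, 26, 19, 7]
Find 43 in the sorted list.
43 is at position 5.
Final answer: 5


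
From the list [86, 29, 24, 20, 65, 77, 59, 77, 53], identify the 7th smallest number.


Sort ascending: [20, 24, 29, 53, 59, 65, 77, 77, 86]
The 7th element (1-indexed) is at index 6.
Value = 77
Final answer: 77


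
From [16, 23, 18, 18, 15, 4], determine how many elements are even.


Check each element:
  16 is even
  23 is odd
  18 is even
  18 is even
  15 is odd
  4 is even
Evens: [16, 18, 18, 4]
Count of evens = 4
Final answer: 4


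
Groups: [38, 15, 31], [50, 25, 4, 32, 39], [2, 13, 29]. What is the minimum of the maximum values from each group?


Find max of each group:
  Group 1: [38, 15, 31] -> max = 38
  Group 2: [50, 25, 4, 32, 39] -> max = 50
  Group 3: [2, 13, 29] -> max = 29
Maxes: [38, 50, 29]
Minimum of maxes = 29
Final answer: 29


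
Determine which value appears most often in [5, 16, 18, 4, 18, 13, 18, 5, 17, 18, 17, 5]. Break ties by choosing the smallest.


Count the frequency of each value:
  4 appears 1 time(s)
  5 appears 3 time(s)
  13 appears 1 time(s)
  16 appears 1 time(s)
  17 appears 2 time(s)
  18 appears 4 time(s)
Maximum frequency is 4.
Only 18 reaches that frequency, so it is the mode.
Final answer: 18


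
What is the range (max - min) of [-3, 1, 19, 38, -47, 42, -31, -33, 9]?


Maximum value: 42
Minimum value: -47
Range = 42 - (-47) = 89
Final answer: 89


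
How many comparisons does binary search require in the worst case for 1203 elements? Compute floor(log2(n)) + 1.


Binary search halves the search space each step.
Maximum comparisons = floor(log2(1203)) + 1
log2(1203) = 10.2324
floor(log2(1203)) = 10, so 10 + 1 = 11
Final answer: 11


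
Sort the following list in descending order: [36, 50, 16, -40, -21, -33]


Original list: [36, 50, 16, -40, -21, -33]
Repeatedly take the largest remaining element:
  Remaining [36, 50, 16, -40, -21, -33] -> largest is 50
  Remaining [36, 16, -40, -21, -33] -> largest is 36
  Remaining [16, -40, -21, -33] -> largest is 16
  Remaining [-40, -21, -33] -> largest is -21
  Remaining [-40, -33] -> largest is -33
  Remaining [-40] -> largest is -40
Collecting the picks in order gives the descending list.
Final answer: [50, 36, 16, -21, -33, -40]


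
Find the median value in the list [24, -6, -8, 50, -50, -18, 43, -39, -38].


First, sort the list: [-50, -39, -38, -18, -8, -6, 24, 43, 50]
The list has 9 elements (odd count).
The middle index is 4 (0-based), and the element there is -8.
Final answer: -8


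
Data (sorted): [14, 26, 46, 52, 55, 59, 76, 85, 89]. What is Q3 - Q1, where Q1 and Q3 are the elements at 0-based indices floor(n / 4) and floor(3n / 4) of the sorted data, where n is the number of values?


The data has n = 9 elements.
Q1 index = floor(9 / 4) = floor(2.25) = 2; Q3 index = floor(3 * 9 / 4) = floor(6.75) = 6
Q1 = element at index 2 = 46
Q3 = element at index 6 = 76
IQR = 76 - 46 = 30
Final answer: 30


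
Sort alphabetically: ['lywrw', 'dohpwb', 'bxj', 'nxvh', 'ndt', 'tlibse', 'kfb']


Compare strings character by character (the first differing letter decides):
  'bxj' < 'dohpwb' since 'b' < 'd' at position 1
  'dohpwb' < 'kfb' since 'd' < 'k' at position 1
  'kfb' < 'lywrw' since 'k' < 'l' at position 1
  'lywrw' < 'ndt' since 'l' < 'n' at position 1
  'ndt' < 'nxvh' since 'd' < 'x' at position 2
  'nxvh' < 'tlibse' since 'n' < 't' at position 1
Chaining these comparisons gives the alphabetical order.
Final answer: ['bxj', 'dohpwb', 'kfb', 'lywrw', 'ndt', 'nxvh', 'tlibse']
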